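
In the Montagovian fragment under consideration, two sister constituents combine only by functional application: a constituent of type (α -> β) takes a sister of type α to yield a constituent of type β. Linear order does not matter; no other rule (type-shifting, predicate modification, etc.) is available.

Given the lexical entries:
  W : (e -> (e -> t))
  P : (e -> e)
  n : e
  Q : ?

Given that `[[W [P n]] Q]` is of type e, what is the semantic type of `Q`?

[[W [P n]] Q] must have type e. The sister [W [P n]] has type (e -> t); that is not a function onto e, so Q must be the functor, of type ((e -> t) -> e).

((e -> t) -> e)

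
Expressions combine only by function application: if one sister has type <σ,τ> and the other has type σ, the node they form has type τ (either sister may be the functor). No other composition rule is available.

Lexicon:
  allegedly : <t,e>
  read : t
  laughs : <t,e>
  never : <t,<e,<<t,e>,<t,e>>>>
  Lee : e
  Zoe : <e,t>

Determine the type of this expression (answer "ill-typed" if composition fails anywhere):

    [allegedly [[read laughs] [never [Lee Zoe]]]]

[read laughs]: functor laughs : <t,e>, argument read : t; result e.
[Lee Zoe]: functor Zoe : <e,t>, argument Lee : e; result t.
[never [Lee Zoe]]: functor never : <t,<e,<<t,e>,<t,e>>>>, argument [Lee Zoe] : t; result <e,<<t,e>,<t,e>>>.
[[read laughs] [never [Lee Zoe]]]: functor [never [Lee Zoe]] : <e,<<t,e>,<t,e>>>, argument [read laughs] : e; result <<t,e>,<t,e>>.
[allegedly [[read laughs] [never [Lee Zoe]]]]: functor [[read laughs] [never [Lee Zoe]]] : <<t,e>,<t,e>>, argument allegedly : <t,e>; result <t,e>.

<t,e>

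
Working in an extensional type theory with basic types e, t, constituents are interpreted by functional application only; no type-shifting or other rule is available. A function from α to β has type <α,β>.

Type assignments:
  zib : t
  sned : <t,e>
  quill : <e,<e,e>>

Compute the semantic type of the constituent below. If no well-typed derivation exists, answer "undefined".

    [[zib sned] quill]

<e,e>

[zib sned] — sned of type <t,e> combines with zib of type t: type e.
[[zib sned] quill] — quill of type <e,<e,e>> combines with [zib sned] of type e: type <e,e>.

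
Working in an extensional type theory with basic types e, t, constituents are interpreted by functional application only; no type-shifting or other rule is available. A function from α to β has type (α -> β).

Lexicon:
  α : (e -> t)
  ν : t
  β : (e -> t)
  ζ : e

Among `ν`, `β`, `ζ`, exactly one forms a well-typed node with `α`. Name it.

ζ

ν : t — no; α wants e, and ν wants nothing (atomic).
β : (e -> t) — no; α wants e, and β wants e.
ζ — combines: α : (e -> t) takes ζ : e as argument, giving t.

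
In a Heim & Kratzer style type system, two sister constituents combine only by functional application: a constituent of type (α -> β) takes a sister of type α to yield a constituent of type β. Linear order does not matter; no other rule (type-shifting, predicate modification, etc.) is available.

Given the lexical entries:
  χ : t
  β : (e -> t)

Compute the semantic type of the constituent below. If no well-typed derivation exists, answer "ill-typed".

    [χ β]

[χ β]: t with (e -> t) — neither is a function whose domain matches the other; composition fails here.

ill-typed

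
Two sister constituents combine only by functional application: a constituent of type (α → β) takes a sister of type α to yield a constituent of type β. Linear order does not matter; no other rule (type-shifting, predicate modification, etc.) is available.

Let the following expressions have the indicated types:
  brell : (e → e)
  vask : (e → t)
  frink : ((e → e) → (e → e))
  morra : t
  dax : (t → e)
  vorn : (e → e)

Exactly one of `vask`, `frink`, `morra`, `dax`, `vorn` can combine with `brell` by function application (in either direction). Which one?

vask : (e → t) — neither side's domain matches the other.
frink — combines: frink : ((e → e) → (e → e)) takes brell : (e → e) as argument, giving (e → e).
morra : t — neither side's domain matches the other.
dax : (t → e) — neither side's domain matches the other.
vorn : (e → e) — neither side's domain matches the other.

frink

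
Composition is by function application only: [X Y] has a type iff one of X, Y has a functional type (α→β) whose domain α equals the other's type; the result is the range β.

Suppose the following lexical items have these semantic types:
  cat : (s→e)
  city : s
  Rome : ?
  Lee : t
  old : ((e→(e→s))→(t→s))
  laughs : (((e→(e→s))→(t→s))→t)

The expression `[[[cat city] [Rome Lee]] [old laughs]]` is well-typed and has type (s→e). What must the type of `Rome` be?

[[[cat city] [Rome Lee]] [old laughs]] must have type (s→e). The sister [old laughs] has type t; that is not a function onto (s→e), so [[cat city] [Rome Lee]] must be the functor, of type (t→(s→e)).
[[cat city] [Rome Lee]] must have type (t→(s→e)). The sister [cat city] has type e; that is not a function onto (t→(s→e)), so [Rome Lee] must be the functor, of type (e→(t→(s→e))).
[Rome Lee] must have type (e→(t→(s→e))). The sister Lee has type t; that is not a function onto (e→(t→(s→e))), so Rome must be the functor, of type (t→(e→(t→(s→e)))).

(t→(e→(t→(s→e))))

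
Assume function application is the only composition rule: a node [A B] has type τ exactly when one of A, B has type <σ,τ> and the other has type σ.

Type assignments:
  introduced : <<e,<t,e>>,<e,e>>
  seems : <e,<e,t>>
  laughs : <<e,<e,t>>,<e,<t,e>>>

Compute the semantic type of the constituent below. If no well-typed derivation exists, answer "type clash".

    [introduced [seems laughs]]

<e,e>

At [seems laughs], laughs : <<e,<e,t>>,<e,<t,e>>> takes seems : <e,<e,t>>, giving <e,<t,e>>.
At [introduced [seems laughs]], introduced : <<e,<t,e>>,<e,e>> takes [seems laughs] : <e,<t,e>>, giving <e,e>.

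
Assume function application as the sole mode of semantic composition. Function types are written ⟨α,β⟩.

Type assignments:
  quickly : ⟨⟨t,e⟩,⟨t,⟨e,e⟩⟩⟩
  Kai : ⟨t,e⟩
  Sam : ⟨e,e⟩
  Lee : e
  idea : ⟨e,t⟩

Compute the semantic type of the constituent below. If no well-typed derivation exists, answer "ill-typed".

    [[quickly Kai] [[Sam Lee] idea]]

[quickly Kai]: functor quickly : ⟨⟨t,e⟩,⟨t,⟨e,e⟩⟩⟩, argument Kai : ⟨t,e⟩; result ⟨t,⟨e,e⟩⟩.
[Sam Lee]: functor Sam : ⟨e,e⟩, argument Lee : e; result e.
[[Sam Lee] idea]: functor idea : ⟨e,t⟩, argument [Sam Lee] : e; result t.
[[quickly Kai] [[Sam Lee] idea]]: functor [quickly Kai] : ⟨t,⟨e,e⟩⟩, argument [[Sam Lee] idea] : t; result ⟨e,e⟩.

⟨e,e⟩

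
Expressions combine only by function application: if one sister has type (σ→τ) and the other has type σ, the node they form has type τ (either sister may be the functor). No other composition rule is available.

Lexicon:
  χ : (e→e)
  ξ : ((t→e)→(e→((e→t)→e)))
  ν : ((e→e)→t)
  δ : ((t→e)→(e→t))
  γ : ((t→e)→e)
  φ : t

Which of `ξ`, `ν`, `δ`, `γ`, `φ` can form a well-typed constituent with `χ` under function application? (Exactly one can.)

ν

ξ : ((t→e)→(e→((e→t)→e))) — no; χ wants e, and ξ wants (t→e).
ν — combines: ν : ((e→e)→t) takes χ : (e→e) as argument, giving t.
δ : ((t→e)→(e→t)) — no; χ wants e, and δ wants (t→e).
γ : ((t→e)→e) — no; χ wants e, and γ wants (t→e).
φ : t — no; χ wants e, and φ wants nothing (atomic).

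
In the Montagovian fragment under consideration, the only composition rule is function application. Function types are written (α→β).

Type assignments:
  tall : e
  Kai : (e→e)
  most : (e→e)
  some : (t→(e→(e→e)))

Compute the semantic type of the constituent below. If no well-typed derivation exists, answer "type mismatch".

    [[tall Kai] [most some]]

At [tall Kai], Kai : (e→e) takes tall : e, giving e.
At [most some]: neither (e→e) nor (t→(e→(e→e))) can take the other as argument; the node is ill-typed.

type mismatch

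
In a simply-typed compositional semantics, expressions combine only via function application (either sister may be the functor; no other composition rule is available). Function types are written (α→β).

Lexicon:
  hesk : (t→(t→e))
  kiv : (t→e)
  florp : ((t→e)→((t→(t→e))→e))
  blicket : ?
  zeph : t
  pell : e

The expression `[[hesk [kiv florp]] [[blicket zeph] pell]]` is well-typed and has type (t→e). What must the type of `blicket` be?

(t→(e→(e→(t→e))))

[[hesk [kiv florp]] [[blicket zeph] pell]] is required to be (t→e). [hesk [kiv florp]] : e cannot yield (t→e) as functor, so [[blicket zeph] pell] : (e→(t→e)).
[[blicket zeph] pell] is required to be (e→(t→e)). pell : e cannot yield (e→(t→e)) as functor, so [blicket zeph] : (e→(e→(t→e))).
[blicket zeph] is required to be (e→(e→(t→e))). zeph : t cannot yield (e→(e→(t→e))) as functor, so blicket : (t→(e→(e→(t→e)))).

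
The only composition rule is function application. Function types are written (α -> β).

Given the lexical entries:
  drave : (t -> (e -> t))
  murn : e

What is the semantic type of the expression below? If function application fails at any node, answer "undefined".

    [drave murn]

[drave murn]: (t -> (e -> t)) with e — neither is a function whose domain matches the other; composition fails here.

undefined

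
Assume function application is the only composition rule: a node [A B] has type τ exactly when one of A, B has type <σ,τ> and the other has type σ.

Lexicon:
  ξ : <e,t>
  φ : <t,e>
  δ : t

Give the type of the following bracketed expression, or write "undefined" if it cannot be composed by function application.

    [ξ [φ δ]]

t

[φ δ]: φ is <t,e>, δ is t; result e.
[ξ [φ δ]]: ξ is <e,t>, [φ δ] is e; result t.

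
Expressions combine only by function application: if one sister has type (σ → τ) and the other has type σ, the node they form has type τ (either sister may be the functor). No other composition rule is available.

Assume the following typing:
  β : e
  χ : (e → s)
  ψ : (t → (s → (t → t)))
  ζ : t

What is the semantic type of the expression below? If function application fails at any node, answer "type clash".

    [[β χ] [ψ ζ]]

(t → t)

[β χ]: (e → s) applied to e yields s.
[ψ ζ]: (t → (s → (t → t))) applied to t yields (s → (t → t)).
[[β χ] [ψ ζ]]: (s → (t → t)) applied to s yields (t → t).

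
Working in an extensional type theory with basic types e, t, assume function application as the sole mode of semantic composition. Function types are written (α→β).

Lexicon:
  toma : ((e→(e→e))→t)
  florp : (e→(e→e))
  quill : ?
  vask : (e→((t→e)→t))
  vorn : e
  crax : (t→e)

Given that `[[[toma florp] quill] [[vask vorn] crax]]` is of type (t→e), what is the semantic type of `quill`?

(t→(t→(t→e)))

At [[[toma florp] quill] [[vask vorn] crax]] (required: (t→e)): [[vask vorn] crax] is t, which is not a function with range (t→e); hence [[toma florp] quill] is the functor — type (t→(t→e)).
At [[toma florp] quill] (required: (t→(t→e))): [toma florp] is t, which is not a function with range (t→(t→e)); hence quill is the functor — type (t→(t→(t→e))).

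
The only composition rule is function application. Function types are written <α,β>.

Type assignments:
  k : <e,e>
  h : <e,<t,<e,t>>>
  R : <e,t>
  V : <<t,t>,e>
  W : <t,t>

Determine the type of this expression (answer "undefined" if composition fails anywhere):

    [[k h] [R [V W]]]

[k h]: <e,e> and <e,<t,<e,t>>> cannot combine by function application — type clash.

undefined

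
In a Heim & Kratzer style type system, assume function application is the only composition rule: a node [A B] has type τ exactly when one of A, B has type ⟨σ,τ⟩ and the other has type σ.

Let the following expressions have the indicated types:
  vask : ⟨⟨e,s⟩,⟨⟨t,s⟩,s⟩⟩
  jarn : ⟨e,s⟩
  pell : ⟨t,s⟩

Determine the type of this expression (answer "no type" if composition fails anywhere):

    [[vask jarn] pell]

[vask jarn] — vask of type ⟨⟨e,s⟩,⟨⟨t,s⟩,s⟩⟩ combines with jarn of type ⟨e,s⟩: type ⟨⟨t,s⟩,s⟩.
[[vask jarn] pell] — [vask jarn] of type ⟨⟨t,s⟩,s⟩ combines with pell of type ⟨t,s⟩: type s.

s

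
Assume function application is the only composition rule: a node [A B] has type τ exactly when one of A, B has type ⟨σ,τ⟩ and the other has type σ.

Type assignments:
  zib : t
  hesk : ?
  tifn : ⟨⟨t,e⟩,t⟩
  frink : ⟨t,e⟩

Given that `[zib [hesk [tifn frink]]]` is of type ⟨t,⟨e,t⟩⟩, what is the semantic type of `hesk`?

⟨t,⟨t,⟨t,⟨e,t⟩⟩⟩⟩

At [zib [hesk [tifn frink]]] (required: ⟨t,⟨e,t⟩⟩): zib is t, which is not a function with range ⟨t,⟨e,t⟩⟩; hence [hesk [tifn frink]] is the functor — type ⟨t,⟨t,⟨e,t⟩⟩⟩.
At [hesk [tifn frink]] (required: ⟨t,⟨t,⟨e,t⟩⟩⟩): [tifn frink] is t, which is not a function with range ⟨t,⟨t,⟨e,t⟩⟩⟩; hence hesk is the functor — type ⟨t,⟨t,⟨t,⟨e,t⟩⟩⟩⟩.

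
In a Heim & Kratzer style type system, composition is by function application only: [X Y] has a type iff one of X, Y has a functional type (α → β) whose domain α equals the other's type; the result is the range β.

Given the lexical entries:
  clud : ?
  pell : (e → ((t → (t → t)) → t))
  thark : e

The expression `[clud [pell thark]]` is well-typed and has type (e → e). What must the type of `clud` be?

(((t → (t → t)) → t) → (e → e))

For [clud [pell thark]] to have type (e → e) with [pell thark] of type ((t → (t → t)) → t), clud must be the function: clud : (((t → (t → t)) → t) → (e → e)).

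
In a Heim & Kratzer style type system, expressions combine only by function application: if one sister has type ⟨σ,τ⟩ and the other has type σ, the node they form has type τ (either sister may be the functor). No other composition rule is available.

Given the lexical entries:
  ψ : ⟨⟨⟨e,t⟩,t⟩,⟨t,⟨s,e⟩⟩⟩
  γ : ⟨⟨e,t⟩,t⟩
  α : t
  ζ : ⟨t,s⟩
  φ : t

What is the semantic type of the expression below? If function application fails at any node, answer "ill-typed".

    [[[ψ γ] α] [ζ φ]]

e

[ψ γ]: functor ψ : ⟨⟨⟨e,t⟩,t⟩,⟨t,⟨s,e⟩⟩⟩, argument γ : ⟨⟨e,t⟩,t⟩; result ⟨t,⟨s,e⟩⟩.
[[ψ γ] α]: functor [ψ γ] : ⟨t,⟨s,e⟩⟩, argument α : t; result ⟨s,e⟩.
[ζ φ]: functor ζ : ⟨t,s⟩, argument φ : t; result s.
[[[ψ γ] α] [ζ φ]]: functor [[ψ γ] α] : ⟨s,e⟩, argument [ζ φ] : s; result e.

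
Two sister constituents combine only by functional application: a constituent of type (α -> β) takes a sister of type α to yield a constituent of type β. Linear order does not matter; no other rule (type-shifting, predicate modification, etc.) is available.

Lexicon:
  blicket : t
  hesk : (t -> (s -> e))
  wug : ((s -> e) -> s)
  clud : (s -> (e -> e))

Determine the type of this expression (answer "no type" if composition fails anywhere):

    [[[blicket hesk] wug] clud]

(e -> e)

[blicket hesk]: (t -> (s -> e)) applied to t yields (s -> e).
[[blicket hesk] wug]: ((s -> e) -> s) applied to (s -> e) yields s.
[[[blicket hesk] wug] clud]: (s -> (e -> e)) applied to s yields (e -> e).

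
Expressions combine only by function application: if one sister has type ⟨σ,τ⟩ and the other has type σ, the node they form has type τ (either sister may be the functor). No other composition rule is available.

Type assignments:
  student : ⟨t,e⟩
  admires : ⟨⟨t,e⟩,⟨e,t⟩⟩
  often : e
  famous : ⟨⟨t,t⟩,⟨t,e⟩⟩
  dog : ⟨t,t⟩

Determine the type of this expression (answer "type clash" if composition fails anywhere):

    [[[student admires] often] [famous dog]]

[student admires]: ⟨⟨t,e⟩,⟨e,t⟩⟩ applied to ⟨t,e⟩ yields ⟨e,t⟩.
[[student admires] often]: ⟨e,t⟩ applied to e yields t.
[famous dog]: ⟨⟨t,t⟩,⟨t,e⟩⟩ applied to ⟨t,t⟩ yields ⟨t,e⟩.
[[[student admires] often] [famous dog]]: ⟨t,e⟩ applied to t yields e.

e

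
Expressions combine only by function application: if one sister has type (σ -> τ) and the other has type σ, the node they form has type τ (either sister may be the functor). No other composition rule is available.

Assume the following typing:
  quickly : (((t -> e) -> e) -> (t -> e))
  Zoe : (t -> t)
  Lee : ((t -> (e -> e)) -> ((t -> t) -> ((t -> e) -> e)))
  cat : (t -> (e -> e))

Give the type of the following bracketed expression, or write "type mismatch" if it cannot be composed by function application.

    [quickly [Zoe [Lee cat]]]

(t -> e)

[Lee cat]: Lee is ((t -> (e -> e)) -> ((t -> t) -> ((t -> e) -> e))), cat is (t -> (e -> e)); result ((t -> t) -> ((t -> e) -> e)).
[Zoe [Lee cat]]: [Lee cat] is ((t -> t) -> ((t -> e) -> e)), Zoe is (t -> t); result ((t -> e) -> e).
[quickly [Zoe [Lee cat]]]: quickly is (((t -> e) -> e) -> (t -> e)), [Zoe [Lee cat]] is ((t -> e) -> e); result (t -> e).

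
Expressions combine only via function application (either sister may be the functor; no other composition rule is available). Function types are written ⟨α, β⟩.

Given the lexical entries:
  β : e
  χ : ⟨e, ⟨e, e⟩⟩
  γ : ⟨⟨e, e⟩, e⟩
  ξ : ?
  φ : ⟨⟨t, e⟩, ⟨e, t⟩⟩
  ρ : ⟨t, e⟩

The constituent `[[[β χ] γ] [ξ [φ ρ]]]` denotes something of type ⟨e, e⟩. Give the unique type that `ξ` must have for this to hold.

[[[β χ] γ] [ξ [φ ρ]]] must have type ⟨e, e⟩. The sister [[β χ] γ] has type e; that is not a function onto ⟨e, e⟩, so [ξ [φ ρ]] must be the functor, of type ⟨e, ⟨e, e⟩⟩.
[ξ [φ ρ]] must have type ⟨e, ⟨e, e⟩⟩. The sister [φ ρ] has type ⟨e, t⟩; that is not a function onto ⟨e, ⟨e, e⟩⟩, so ξ must be the functor, of type ⟨⟨e, t⟩, ⟨e, ⟨e, e⟩⟩⟩.

⟨⟨e, t⟩, ⟨e, ⟨e, e⟩⟩⟩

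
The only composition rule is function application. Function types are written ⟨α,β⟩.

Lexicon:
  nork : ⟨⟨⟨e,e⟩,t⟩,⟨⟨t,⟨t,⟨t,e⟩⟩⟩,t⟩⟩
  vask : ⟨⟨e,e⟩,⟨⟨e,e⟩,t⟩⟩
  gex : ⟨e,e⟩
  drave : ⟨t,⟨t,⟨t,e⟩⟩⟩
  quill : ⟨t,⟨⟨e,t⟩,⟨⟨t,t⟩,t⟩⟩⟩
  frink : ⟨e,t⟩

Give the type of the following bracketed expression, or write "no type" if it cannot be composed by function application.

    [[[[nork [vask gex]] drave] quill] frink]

[vask gex]: functor vask : ⟨⟨e,e⟩,⟨⟨e,e⟩,t⟩⟩, argument gex : ⟨e,e⟩; result ⟨⟨e,e⟩,t⟩.
[nork [vask gex]]: functor nork : ⟨⟨⟨e,e⟩,t⟩,⟨⟨t,⟨t,⟨t,e⟩⟩⟩,t⟩⟩, argument [vask gex] : ⟨⟨e,e⟩,t⟩; result ⟨⟨t,⟨t,⟨t,e⟩⟩⟩,t⟩.
[[nork [vask gex]] drave]: functor [nork [vask gex]] : ⟨⟨t,⟨t,⟨t,e⟩⟩⟩,t⟩, argument drave : ⟨t,⟨t,⟨t,e⟩⟩⟩; result t.
[[[nork [vask gex]] drave] quill]: functor quill : ⟨t,⟨⟨e,t⟩,⟨⟨t,t⟩,t⟩⟩⟩, argument [[nork [vask gex]] drave] : t; result ⟨⟨e,t⟩,⟨⟨t,t⟩,t⟩⟩.
[[[[nork [vask gex]] drave] quill] frink]: functor [[[nork [vask gex]] drave] quill] : ⟨⟨e,t⟩,⟨⟨t,t⟩,t⟩⟩, argument frink : ⟨e,t⟩; result ⟨⟨t,t⟩,t⟩.

⟨⟨t,t⟩,t⟩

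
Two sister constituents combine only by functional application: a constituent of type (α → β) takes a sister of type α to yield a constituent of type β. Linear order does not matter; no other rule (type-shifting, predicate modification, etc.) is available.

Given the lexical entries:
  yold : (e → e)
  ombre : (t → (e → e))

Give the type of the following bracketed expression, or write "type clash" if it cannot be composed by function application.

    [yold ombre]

type clash

[yold ombre]: (e → e) and (t → (e → e)) cannot combine by function application — type clash.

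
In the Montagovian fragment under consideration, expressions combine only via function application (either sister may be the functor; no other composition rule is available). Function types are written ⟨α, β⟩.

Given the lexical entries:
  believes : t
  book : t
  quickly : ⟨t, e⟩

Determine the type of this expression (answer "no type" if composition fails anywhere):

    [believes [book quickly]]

[book quickly]: ⟨t, e⟩ applied to t yields e.
At [believes [book quickly]]: neither t nor e can take the other as argument; the node is ill-typed.

no type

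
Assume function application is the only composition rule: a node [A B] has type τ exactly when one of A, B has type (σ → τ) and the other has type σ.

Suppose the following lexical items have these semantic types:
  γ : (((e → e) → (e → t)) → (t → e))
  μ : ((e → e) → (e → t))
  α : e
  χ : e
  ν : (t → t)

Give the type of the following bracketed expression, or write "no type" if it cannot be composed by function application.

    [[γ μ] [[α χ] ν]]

[γ μ]: functor γ : (((e → e) → (e → t)) → (t → e)), argument μ : ((e → e) → (e → t)); result (t → e).
[α χ]: e with e — neither is a function whose domain matches the other; composition fails here.

no type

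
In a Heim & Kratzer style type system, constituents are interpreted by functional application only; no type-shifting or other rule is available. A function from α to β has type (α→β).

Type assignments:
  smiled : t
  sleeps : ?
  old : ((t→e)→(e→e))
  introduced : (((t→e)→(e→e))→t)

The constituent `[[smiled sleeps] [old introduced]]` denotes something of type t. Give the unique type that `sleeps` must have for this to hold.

For [[smiled sleeps] [old introduced]] to have type t with [old introduced] of type t, [smiled sleeps] must be the function: [smiled sleeps] : (t→t).
For [smiled sleeps] to have type (t→t) with smiled of type t, sleeps must be the function: sleeps : (t→(t→t)).

(t→(t→t))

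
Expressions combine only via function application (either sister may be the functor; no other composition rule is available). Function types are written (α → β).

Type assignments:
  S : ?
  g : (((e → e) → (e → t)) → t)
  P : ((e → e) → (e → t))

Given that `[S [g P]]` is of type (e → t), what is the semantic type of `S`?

[S [g P]] must have type (e → t). The sister [g P] has type t; that is not a function onto (e → t), so S must be the functor, of type (t → (e → t)).

(t → (e → t))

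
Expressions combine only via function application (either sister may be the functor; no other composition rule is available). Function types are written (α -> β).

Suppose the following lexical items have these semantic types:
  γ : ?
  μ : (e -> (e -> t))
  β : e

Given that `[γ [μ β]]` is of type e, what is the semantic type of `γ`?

((e -> t) -> e)

For [γ [μ β]] to have type e with [μ β] of type (e -> t), γ must be the function: γ : ((e -> t) -> e).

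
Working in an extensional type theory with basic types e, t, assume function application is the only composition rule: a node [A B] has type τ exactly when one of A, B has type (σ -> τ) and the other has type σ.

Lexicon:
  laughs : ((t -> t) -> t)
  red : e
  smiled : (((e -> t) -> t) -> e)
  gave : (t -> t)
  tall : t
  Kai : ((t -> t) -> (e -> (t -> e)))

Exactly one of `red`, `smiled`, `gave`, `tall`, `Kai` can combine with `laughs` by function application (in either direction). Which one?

gave

red : e — laughs needs (t -> t); red needs nothing (atomic); neither fits.
smiled : (((e -> t) -> t) -> e) — laughs needs (t -> t); smiled needs ((e -> t) -> t); neither fits.
gave — combines: laughs : ((t -> t) -> t) takes gave : (t -> t) as argument, giving t.
tall : t — laughs needs (t -> t); tall needs nothing (atomic); neither fits.
Kai : ((t -> t) -> (e -> (t -> e))) — laughs needs (t -> t); Kai needs (t -> t); neither fits.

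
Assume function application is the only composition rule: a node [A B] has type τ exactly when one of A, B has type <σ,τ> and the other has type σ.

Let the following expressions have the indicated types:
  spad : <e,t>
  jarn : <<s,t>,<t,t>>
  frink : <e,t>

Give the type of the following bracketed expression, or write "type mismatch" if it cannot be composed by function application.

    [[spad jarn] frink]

[spad jarn]: <e,t> with <<s,t>,<t,t>> — neither is a function whose domain matches the other; composition fails here.

type mismatch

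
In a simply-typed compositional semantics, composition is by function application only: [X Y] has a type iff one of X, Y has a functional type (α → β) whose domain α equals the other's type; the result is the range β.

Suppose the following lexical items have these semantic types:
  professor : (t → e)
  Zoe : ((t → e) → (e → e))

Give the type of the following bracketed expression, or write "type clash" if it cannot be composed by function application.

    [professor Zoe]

(e → e)

[professor Zoe] — Zoe of type ((t → e) → (e → e)) combines with professor of type (t → e): type (e → e).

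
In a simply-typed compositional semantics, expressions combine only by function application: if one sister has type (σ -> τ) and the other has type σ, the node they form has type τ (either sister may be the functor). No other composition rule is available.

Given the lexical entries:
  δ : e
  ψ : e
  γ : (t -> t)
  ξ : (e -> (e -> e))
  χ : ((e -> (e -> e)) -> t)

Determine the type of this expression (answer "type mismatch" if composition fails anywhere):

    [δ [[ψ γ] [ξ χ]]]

type mismatch

[ψ γ]: e with (t -> t) — neither is a function whose domain matches the other; composition fails here.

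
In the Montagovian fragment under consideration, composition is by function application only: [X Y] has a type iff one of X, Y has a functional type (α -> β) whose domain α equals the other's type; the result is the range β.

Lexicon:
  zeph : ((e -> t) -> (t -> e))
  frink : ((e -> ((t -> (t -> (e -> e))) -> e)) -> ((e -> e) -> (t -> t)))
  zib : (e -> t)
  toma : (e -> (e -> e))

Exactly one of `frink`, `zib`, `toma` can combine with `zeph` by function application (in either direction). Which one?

frink : ((e -> ((t -> (t -> (e -> e))) -> e)) -> ((e -> e) -> (t -> t))) — does not combine with zeph.
zib — combines: zeph : ((e -> t) -> (t -> e)) takes zib : (e -> t) as argument, giving (t -> e).
toma : (e -> (e -> e)) — does not combine with zeph.

zib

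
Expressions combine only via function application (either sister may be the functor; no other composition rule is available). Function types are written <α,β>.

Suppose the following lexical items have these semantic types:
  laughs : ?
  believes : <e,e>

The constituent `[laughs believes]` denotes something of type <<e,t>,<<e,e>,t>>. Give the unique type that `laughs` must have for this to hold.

<<e,e>,<<e,t>,<<e,e>,t>>>

[laughs believes] is required to be <<e,t>,<<e,e>,t>>. believes : <e,e> cannot yield <<e,t>,<<e,e>,t>> as functor, so laughs : <<e,e>,<<e,t>,<<e,e>,t>>>.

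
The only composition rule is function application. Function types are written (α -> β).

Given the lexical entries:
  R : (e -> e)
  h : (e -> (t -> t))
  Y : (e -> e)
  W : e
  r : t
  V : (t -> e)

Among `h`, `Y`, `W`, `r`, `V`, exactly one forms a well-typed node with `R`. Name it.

W

h : (e -> (t -> t)) — no; R wants e, and h wants e.
Y : (e -> e) — no; R wants e, and Y wants e.
W — combines: R : (e -> e) takes W : e as argument, giving e.
r : t — no; R wants e, and r wants nothing (atomic).
V : (t -> e) — no; R wants e, and V wants t.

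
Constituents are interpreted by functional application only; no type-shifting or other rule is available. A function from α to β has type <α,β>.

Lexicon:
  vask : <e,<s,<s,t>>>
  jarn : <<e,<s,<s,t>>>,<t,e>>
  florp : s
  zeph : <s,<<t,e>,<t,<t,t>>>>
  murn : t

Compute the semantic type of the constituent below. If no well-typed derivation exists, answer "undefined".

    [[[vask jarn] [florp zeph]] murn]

[vask jarn] — jarn of type <<e,<s,<s,t>>>,<t,e>> combines with vask of type <e,<s,<s,t>>>: type <t,e>.
[florp zeph] — zeph of type <s,<<t,e>,<t,<t,t>>>> combines with florp of type s: type <<t,e>,<t,<t,t>>>.
[[vask jarn] [florp zeph]] — [florp zeph] of type <<t,e>,<t,<t,t>>> combines with [vask jarn] of type <t,e>: type <t,<t,t>>.
[[[vask jarn] [florp zeph]] murn] — [[vask jarn] [florp zeph]] of type <t,<t,t>> combines with murn of type t: type <t,t>.

<t,t>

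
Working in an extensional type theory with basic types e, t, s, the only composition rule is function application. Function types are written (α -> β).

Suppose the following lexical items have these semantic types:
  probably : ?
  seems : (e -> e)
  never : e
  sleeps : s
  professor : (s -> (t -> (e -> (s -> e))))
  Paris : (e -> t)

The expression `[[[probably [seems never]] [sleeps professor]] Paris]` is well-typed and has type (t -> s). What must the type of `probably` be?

(e -> ((t -> (e -> (s -> e))) -> ((e -> t) -> (t -> s))))

[[[probably [seems never]] [sleeps professor]] Paris] is required to be (t -> s). Paris : (e -> t) cannot yield (t -> s) as functor, so [[probably [seems never]] [sleeps professor]] : ((e -> t) -> (t -> s)).
[[probably [seems never]] [sleeps professor]] is required to be ((e -> t) -> (t -> s)). [sleeps professor] : (t -> (e -> (s -> e))) cannot yield ((e -> t) -> (t -> s)) as functor, so [probably [seems never]] : ((t -> (e -> (s -> e))) -> ((e -> t) -> (t -> s))).
[probably [seems never]] is required to be ((t -> (e -> (s -> e))) -> ((e -> t) -> (t -> s))). [seems never] : e cannot yield ((t -> (e -> (s -> e))) -> ((e -> t) -> (t -> s))) as functor, so probably : (e -> ((t -> (e -> (s -> e))) -> ((e -> t) -> (t -> s)))).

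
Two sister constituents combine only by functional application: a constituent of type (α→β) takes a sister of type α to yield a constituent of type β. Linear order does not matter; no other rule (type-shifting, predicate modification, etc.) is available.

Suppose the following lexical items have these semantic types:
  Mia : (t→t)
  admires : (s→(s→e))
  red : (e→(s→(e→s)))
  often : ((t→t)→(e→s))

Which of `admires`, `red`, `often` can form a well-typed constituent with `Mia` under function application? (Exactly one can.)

admires : (s→(s→e)) — does not combine with Mia.
red : (e→(s→(e→s))) — does not combine with Mia.
often — combines: often : ((t→t)→(e→s)) takes Mia : (t→t) as argument, giving (e→s).

often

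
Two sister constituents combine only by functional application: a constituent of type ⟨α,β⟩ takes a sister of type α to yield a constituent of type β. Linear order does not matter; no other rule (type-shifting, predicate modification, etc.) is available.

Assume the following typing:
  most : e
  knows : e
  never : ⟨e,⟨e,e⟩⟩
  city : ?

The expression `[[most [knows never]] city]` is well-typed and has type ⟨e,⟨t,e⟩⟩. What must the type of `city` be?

⟨e,⟨e,⟨t,e⟩⟩⟩

At [[most [knows never]] city] (required: ⟨e,⟨t,e⟩⟩): [most [knows never]] is e, which is not a function with range ⟨e,⟨t,e⟩⟩; hence city is the functor — type ⟨e,⟨e,⟨t,e⟩⟩⟩.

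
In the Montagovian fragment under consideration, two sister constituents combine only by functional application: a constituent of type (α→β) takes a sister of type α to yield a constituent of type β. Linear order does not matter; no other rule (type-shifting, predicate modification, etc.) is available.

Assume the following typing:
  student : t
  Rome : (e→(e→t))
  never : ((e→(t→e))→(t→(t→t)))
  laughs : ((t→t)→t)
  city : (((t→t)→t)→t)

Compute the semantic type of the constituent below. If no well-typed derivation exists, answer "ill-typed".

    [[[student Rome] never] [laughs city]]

ill-typed

[student Rome]: t with (e→(e→t)) — neither is a function whose domain matches the other; composition fails here.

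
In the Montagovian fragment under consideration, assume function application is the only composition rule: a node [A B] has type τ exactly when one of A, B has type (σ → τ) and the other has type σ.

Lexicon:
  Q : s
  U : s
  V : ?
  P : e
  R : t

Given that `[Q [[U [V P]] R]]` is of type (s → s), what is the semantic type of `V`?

(e → (s → (t → (s → (s → s)))))

For [Q [[U [V P]] R]] to have type (s → s) with Q of type s, [[U [V P]] R] must be the function: [[U [V P]] R] : (s → (s → s)).
For [[U [V P]] R] to have type (s → (s → s)) with R of type t, [U [V P]] must be the function: [U [V P]] : (t → (s → (s → s))).
For [U [V P]] to have type (t → (s → (s → s))) with U of type s, [V P] must be the function: [V P] : (s → (t → (s → (s → s)))).
For [V P] to have type (s → (t → (s → (s → s)))) with P of type e, V must be the function: V : (e → (s → (t → (s → (s → s))))).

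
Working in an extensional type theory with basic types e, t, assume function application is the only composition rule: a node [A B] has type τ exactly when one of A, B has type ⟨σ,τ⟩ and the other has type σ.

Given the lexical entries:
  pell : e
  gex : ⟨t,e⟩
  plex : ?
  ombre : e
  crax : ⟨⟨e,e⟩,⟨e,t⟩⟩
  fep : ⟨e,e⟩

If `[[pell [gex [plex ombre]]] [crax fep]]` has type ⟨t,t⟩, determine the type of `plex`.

At [[pell [gex [plex ombre]]] [crax fep]] (required: ⟨t,t⟩): [crax fep] is ⟨e,t⟩, which is not a function with range ⟨t,t⟩; hence [pell [gex [plex ombre]]] is the functor — type ⟨⟨e,t⟩,⟨t,t⟩⟩.
At [pell [gex [plex ombre]]] (required: ⟨⟨e,t⟩,⟨t,t⟩⟩): pell is e, which is not a function with range ⟨⟨e,t⟩,⟨t,t⟩⟩; hence [gex [plex ombre]] is the functor — type ⟨e,⟨⟨e,t⟩,⟨t,t⟩⟩⟩.
At [gex [plex ombre]] (required: ⟨e,⟨⟨e,t⟩,⟨t,t⟩⟩⟩): gex is ⟨t,e⟩, which is not a function with range ⟨e,⟨⟨e,t⟩,⟨t,t⟩⟩⟩; hence [plex ombre] is the functor — type ⟨⟨t,e⟩,⟨e,⟨⟨e,t⟩,⟨t,t⟩⟩⟩⟩.
At [plex ombre] (required: ⟨⟨t,e⟩,⟨e,⟨⟨e,t⟩,⟨t,t⟩⟩⟩⟩): ombre is e, which is not a function with range ⟨⟨t,e⟩,⟨e,⟨⟨e,t⟩,⟨t,t⟩⟩⟩⟩; hence plex is the functor — type ⟨e,⟨⟨t,e⟩,⟨e,⟨⟨e,t⟩,⟨t,t⟩⟩⟩⟩⟩.

⟨e,⟨⟨t,e⟩,⟨e,⟨⟨e,t⟩,⟨t,t⟩⟩⟩⟩⟩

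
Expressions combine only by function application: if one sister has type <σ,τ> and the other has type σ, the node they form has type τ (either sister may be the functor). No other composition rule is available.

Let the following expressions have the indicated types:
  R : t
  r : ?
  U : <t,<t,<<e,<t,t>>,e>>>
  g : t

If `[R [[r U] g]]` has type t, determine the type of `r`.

<<t,<t,<<e,<t,t>>,e>>>,<t,<t,t>>>

For [R [[r U] g]] to have type t with R of type t, [[r U] g] must be the function: [[r U] g] : <t,t>.
For [[r U] g] to have type <t,t> with g of type t, [r U] must be the function: [r U] : <t,<t,t>>.
For [r U] to have type <t,<t,t>> with U of type <t,<t,<<e,<t,t>>,e>>>, r must be the function: r : <<t,<t,<<e,<t,t>>,e>>>,<t,<t,t>>>.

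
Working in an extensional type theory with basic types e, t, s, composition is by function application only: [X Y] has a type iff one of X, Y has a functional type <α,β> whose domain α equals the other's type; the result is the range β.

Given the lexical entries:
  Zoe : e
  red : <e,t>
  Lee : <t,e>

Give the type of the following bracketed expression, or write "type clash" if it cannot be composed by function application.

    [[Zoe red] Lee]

[Zoe red] — red of type <e,t> combines with Zoe of type e: type t.
[[Zoe red] Lee] — Lee of type <t,e> combines with [Zoe red] of type t: type e.

e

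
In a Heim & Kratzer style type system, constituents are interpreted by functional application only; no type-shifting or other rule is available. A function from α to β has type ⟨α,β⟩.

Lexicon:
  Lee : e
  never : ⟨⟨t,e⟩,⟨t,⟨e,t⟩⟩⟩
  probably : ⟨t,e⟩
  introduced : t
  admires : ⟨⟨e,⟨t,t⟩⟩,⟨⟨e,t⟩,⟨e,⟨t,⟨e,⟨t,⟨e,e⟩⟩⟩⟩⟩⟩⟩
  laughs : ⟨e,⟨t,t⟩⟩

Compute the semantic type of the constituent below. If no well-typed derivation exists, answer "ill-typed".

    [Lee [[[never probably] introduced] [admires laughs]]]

At [never probably], never : ⟨⟨t,e⟩,⟨t,⟨e,t⟩⟩⟩ takes probably : ⟨t,e⟩, giving ⟨t,⟨e,t⟩⟩.
At [[never probably] introduced], [never probably] : ⟨t,⟨e,t⟩⟩ takes introduced : t, giving ⟨e,t⟩.
At [admires laughs], admires : ⟨⟨e,⟨t,t⟩⟩,⟨⟨e,t⟩,⟨e,⟨t,⟨e,⟨t,⟨e,e⟩⟩⟩⟩⟩⟩⟩ takes laughs : ⟨e,⟨t,t⟩⟩, giving ⟨⟨e,t⟩,⟨e,⟨t,⟨e,⟨t,⟨e,e⟩⟩⟩⟩⟩⟩.
At [[[never probably] introduced] [admires laughs]], [admires laughs] : ⟨⟨e,t⟩,⟨e,⟨t,⟨e,⟨t,⟨e,e⟩⟩⟩⟩⟩⟩ takes [[never probably] introduced] : ⟨e,t⟩, giving ⟨e,⟨t,⟨e,⟨t,⟨e,e⟩⟩⟩⟩⟩.
At [Lee [[[never probably] introduced] [admires laughs]]], [[[never probably] introduced] [admires laughs]] : ⟨e,⟨t,⟨e,⟨t,⟨e,e⟩⟩⟩⟩⟩ takes Lee : e, giving ⟨t,⟨e,⟨t,⟨e,e⟩⟩⟩⟩.

⟨t,⟨e,⟨t,⟨e,e⟩⟩⟩⟩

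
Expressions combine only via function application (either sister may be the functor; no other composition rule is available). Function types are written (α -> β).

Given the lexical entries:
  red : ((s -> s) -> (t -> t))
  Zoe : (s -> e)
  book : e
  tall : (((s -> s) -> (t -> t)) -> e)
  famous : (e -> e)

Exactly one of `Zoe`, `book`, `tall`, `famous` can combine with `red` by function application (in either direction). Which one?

tall

Zoe : (s -> e) — red needs (s -> s); Zoe needs s; neither fits.
book : e — red needs (s -> s); book needs nothing (atomic); neither fits.
tall — combines: tall : (((s -> s) -> (t -> t)) -> e) takes red : ((s -> s) -> (t -> t)) as argument, giving e.
famous : (e -> e) — red needs (s -> s); famous needs e; neither fits.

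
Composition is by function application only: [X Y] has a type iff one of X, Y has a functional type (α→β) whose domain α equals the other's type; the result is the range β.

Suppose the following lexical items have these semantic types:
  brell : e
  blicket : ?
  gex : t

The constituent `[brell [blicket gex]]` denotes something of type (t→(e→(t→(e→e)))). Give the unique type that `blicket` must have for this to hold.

(t→(e→(t→(e→(t→(e→e))))))

At [brell [blicket gex]] (required: (t→(e→(t→(e→e))))): brell is e, which is not a function with range (t→(e→(t→(e→e)))); hence [blicket gex] is the functor — type (e→(t→(e→(t→(e→e))))).
At [blicket gex] (required: (e→(t→(e→(t→(e→e)))))): gex is t, which is not a function with range (e→(t→(e→(t→(e→e))))); hence blicket is the functor — type (t→(e→(t→(e→(t→(e→e)))))).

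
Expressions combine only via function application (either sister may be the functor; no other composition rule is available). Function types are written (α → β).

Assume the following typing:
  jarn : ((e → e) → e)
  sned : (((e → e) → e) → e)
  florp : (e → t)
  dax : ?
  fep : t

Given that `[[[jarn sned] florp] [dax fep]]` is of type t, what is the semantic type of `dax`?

(t → (t → t))

At [[[jarn sned] florp] [dax fep]] (required: t): [[jarn sned] florp] is t, which is not a function with range t; hence [dax fep] is the functor — type (t → t).
At [dax fep] (required: (t → t)): fep is t, which is not a function with range (t → t); hence dax is the functor — type (t → (t → t)).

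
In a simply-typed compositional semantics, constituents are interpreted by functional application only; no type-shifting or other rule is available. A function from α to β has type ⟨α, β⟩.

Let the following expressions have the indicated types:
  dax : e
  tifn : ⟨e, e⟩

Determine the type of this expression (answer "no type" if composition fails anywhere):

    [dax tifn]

[dax tifn]: functor tifn : ⟨e, e⟩, argument dax : e; result e.

e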